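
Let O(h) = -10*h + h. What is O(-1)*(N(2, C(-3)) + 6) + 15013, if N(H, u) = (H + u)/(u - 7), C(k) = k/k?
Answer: 30125/2 ≈ 15063.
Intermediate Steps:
C(k) = 1
O(h) = -9*h
N(H, u) = (H + u)/(-7 + u)
O(-1)*(N(2, C(-3)) + 6) + 15013 = (-9*(-1))*((2 + 1)/(-7 + 1) + 6) + 15013 = 9*(3/(-6) + 6) + 15013 = 9*(-⅙*3 + 6) + 15013 = 9*(-½ + 6) + 15013 = 9*(11/2) + 15013 = 99/2 + 15013 = 30125/2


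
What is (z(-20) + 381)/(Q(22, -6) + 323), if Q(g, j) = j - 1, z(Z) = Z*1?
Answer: 361/316 ≈ 1.1424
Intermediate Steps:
z(Z) = Z
Q(g, j) = -1 + j
(z(-20) + 381)/(Q(22, -6) + 323) = (-20 + 381)/((-1 - 6) + 323) = 361/(-7 + 323) = 361/316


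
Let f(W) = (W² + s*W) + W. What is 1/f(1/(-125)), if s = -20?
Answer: 15625/2376 ≈ 6.5762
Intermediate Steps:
f(W) = W² - 19*W (f(W) = (W² - 20*W) + W = W² - 19*W)
1/f(1/(-125)) = 1/((-19 + 1/(-125))/(-125)) = 1/(-(-19 - 1/125)/125) = 1/(-1/125*(-2376/125)) = 1/(2376/15625) = 15625/2376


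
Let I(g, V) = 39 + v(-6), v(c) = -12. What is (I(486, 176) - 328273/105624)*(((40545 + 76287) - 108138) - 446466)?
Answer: -92062539575/8802 ≈ -1.0459e+7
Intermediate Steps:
I(g, V) = 27 (I(g, V) = 39 - 12 = 27)
(I(486, 176) - 328273/105624)*(((40545 + 76287) - 108138) - 446466) = (27 - 328273/105624)*(((40545 + 76287) - 108138) - 446466) = (27 - 328273*1/105624)*((116832 - 108138) - 446466) = (27 - 328273/105624)*(8694 - 446466) = (2523575/105624)*(-437772) = -92062539575/8802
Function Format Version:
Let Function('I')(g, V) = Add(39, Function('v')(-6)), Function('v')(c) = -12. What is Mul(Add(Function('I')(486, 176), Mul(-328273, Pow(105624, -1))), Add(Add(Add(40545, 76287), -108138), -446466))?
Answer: Rational(-92062539575, 8802) ≈ -1.0459e+7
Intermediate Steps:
Function('I')(g, V) = 27 (Function('I')(g, V) = Add(39, -12) = 27)
Mul(Add(Function('I')(486, 176), Mul(-328273, Pow(105624, -1))), Add(Add(Add(40545, 76287), -108138), -446466)) = Mul(Add(27, Mul(-328273, Pow(105624, -1))), Add(Add(Add(40545, 76287), -108138), -446466)) = Mul(Add(27, Mul(-328273, Rational(1, 105624))), Add(Add(116832, -108138), -446466)) = Mul(Add(27, Rational(-328273, 105624)), Add(8694, -446466)) = Mul(Rational(2523575, 105624), -437772) = Rational(-92062539575, 8802)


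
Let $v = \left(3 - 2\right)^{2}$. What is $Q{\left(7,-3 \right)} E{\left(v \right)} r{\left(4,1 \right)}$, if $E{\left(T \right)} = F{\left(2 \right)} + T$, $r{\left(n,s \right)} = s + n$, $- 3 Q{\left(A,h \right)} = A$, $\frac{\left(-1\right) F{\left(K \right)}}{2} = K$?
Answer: $35$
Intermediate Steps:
$F{\left(K \right)} = - 2 K$
$Q{\left(A,h \right)} = - \frac{A}{3}$
$r{\left(n,s \right)} = n + s$
$v = 1$ ($v = 1^{2} = 1$)
$E{\left(T \right)} = -4 + T$ ($E{\left(T \right)} = \left(-2\right) 2 + T = -4 + T$)
$Q{\left(7,-3 \right)} E{\left(v \right)} r{\left(4,1 \right)} = \left(- \frac{1}{3}\right) 7 \left(-4 + 1\right) \left(4 + 1\right) = \left(- \frac{7}{3}\right) \left(-3\right) 5 = 7 \cdot 5 = 35$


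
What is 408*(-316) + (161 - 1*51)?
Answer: -128818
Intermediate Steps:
408*(-316) + (161 - 1*51) = -128928 + (161 - 51) = -128928 + 110 = -128818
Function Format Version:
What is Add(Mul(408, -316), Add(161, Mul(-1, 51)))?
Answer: -128818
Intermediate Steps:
Add(Mul(408, -316), Add(161, Mul(-1, 51))) = Add(-128928, Add(161, -51)) = Add(-128928, 110) = -128818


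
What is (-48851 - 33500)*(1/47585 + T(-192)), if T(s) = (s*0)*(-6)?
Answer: -82351/47585 ≈ -1.7306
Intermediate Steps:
T(s) = 0 (T(s) = 0*(-6) = 0)
(-48851 - 33500)*(1/47585 + T(-192)) = (-48851 - 33500)*(1/47585 + 0) = -82351*(1/47585 + 0) = -82351*1/47585 = -82351/47585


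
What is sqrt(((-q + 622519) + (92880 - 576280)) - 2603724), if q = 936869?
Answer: I*sqrt(3401474) ≈ 1844.3*I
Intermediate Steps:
sqrt(((-q + 622519) + (92880 - 576280)) - 2603724) = sqrt(((-1*936869 + 622519) + (92880 - 576280)) - 2603724) = sqrt(((-936869 + 622519) - 483400) - 2603724) = sqrt((-314350 - 483400) - 2603724) = sqrt(-797750 - 2603724) = sqrt(-3401474) = I*sqrt(3401474)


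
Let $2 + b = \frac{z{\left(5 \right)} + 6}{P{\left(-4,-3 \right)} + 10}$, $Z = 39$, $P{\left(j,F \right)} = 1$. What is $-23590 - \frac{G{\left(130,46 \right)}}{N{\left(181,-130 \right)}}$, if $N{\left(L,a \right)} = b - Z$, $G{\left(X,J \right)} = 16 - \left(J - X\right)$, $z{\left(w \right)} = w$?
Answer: $- \frac{47175}{2} \approx -23588.0$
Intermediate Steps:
$b = -1$ ($b = -2 + \frac{5 + 6}{1 + 10} = -2 + \frac{11}{11} = -2 + 11 \cdot \frac{1}{11} = -2 + 1 = -1$)
$G{\left(X,J \right)} = 16 + X - J$ ($G{\left(X,J \right)} = 16 - \left(J - X\right) = 16 + X - J$)
$N{\left(L,a \right)} = -40$ ($N{\left(L,a \right)} = -1 - 39 = -40$)
$-23590 - \frac{G{\left(130,46 \right)}}{N{\left(181,-130 \right)}} = -23590 - \frac{16 + 130 - 46}{-40} = -23590 - \left(16 + 130 - 46\right) \left(- \frac{1}{40}\right) = -23590 - 100 \left(- \frac{1}{40}\right) = -23590 - - \frac{5}{2} = -23590 + \frac{5}{2} = - \frac{47175}{2}$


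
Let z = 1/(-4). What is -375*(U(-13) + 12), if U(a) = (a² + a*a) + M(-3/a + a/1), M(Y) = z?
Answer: -524625/4 ≈ -1.3116e+5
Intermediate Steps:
z = -¼ ≈ -0.25000
M(Y) = -¼
U(a) = -¼ + 2*a² (U(a) = (a² + a*a) - ¼ = (a² + a²) - ¼ = 2*a² - ¼ = -¼ + 2*a²)
-375*(U(-13) + 12) = -375*((-¼ + 2*(-13)²) + 12) = -375*((-¼ + 2*169) + 12) = -375*((-¼ + 338) + 12) = -375*(1351/4 + 12) = -375*1399/4 = -524625/4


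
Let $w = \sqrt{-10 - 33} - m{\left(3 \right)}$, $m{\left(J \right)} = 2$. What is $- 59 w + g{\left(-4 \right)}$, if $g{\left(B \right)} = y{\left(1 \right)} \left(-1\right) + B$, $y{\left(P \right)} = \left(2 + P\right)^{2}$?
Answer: $105 - 59 i \sqrt{43} \approx 105.0 - 386.89 i$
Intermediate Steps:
$g{\left(B \right)} = -9 + B$ ($g{\left(B \right)} = \left(2 + 1\right)^{2} \left(-1\right) + B = 3^{2} \left(-1\right) + B = 9 \left(-1\right) + B = -9 + B$)
$w = -2 + i \sqrt{43}$ ($w = \sqrt{-10 - 33} - 2 = \sqrt{-43} - 2 = i \sqrt{43} - 2 = -2 + i \sqrt{43} \approx -2.0 + 6.5574 i$)
$- 59 w + g{\left(-4 \right)} = - 59 \left(-2 + i \sqrt{43}\right) - 13 = \left(118 - 59 i \sqrt{43}\right) - 13 = 105 - 59 i \sqrt{43}$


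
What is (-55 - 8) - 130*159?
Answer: -20733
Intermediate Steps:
(-55 - 8) - 130*159 = -63 - 20670 = -20733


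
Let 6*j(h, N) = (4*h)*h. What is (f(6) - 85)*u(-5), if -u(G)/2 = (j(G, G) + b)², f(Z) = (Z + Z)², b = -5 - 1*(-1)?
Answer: -170392/9 ≈ -18932.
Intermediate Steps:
b = -4 (b = -5 + 1 = -4)
j(h, N) = 2*h²/3 (j(h, N) = ((4*h)*h)/6 = (4*h²)/6 = 2*h²/3)
f(Z) = 4*Z² (f(Z) = (2*Z)² = 4*Z²)
u(G) = -2*(-4 + 2*G²/3)² (u(G) = -2*(2*G²/3 - 4)² = -2*(-4 + 2*G²/3)²)
(f(6) - 85)*u(-5) = (4*6² - 85)*(-8*(-6 + (-5)²)²/9) = (4*36 - 85)*(-8*(-6 + 25)²/9) = (144 - 85)*(-8/9*19²) = 59*(-8/9*361) = 59*(-2888/9) = -170392/9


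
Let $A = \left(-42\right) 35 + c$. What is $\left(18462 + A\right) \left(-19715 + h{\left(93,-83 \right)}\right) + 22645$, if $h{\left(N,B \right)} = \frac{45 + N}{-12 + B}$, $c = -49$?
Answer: $- \frac{31733155134}{95} \approx -3.3403 \cdot 10^{8}$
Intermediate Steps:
$h{\left(N,B \right)} = \frac{45 + N}{-12 + B}$
$A = -1519$ ($A = \left(-42\right) 35 - 49 = -1470 - 49 = -1519$)
$\left(18462 + A\right) \left(-19715 + h{\left(93,-83 \right)}\right) + 22645 = \left(18462 - 1519\right) \left(-19715 + \frac{45 + 93}{-12 - 83}\right) + 22645 = 16943 \left(-19715 + \frac{1}{-95} \cdot 138\right) + 22645 = 16943 \left(-19715 - \frac{138}{95}\right) + 22645 = 16943 \left(- \frac{1873063}{95}\right) + 22645 = - \frac{31735306409}{95} + 22645 = - \frac{31733155134}{95}$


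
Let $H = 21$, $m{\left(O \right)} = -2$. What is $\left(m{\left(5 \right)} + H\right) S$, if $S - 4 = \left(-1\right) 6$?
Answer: $-38$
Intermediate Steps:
$S = -2$ ($S = 4 - 6 = -2$)
$\left(m{\left(5 \right)} + H\right) S = \left(-2 + 21\right) \left(-2\right) = 19 \left(-2\right) = -38$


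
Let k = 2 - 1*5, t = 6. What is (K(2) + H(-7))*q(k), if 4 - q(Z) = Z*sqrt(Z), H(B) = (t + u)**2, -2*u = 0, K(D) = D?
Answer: 152 + 114*I*sqrt(3) ≈ 152.0 + 197.45*I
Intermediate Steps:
u = 0 (u = -1/2*0 = 0)
k = -3 (k = 2 - 5 = -3)
H(B) = 36 (H(B) = (6 + 0)**2 = 6**2 = 36)
q(Z) = 4 - Z**(3/2) (q(Z) = 4 - Z*sqrt(Z) = 4 - Z**(3/2))
(K(2) + H(-7))*q(k) = (2 + 36)*(4 - (-3)**(3/2)) = 38*(4 - (-3)*I*sqrt(3)) = 38*(4 + 3*I*sqrt(3)) = 152 + 114*I*sqrt(3)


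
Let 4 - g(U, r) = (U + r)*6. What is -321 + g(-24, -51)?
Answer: 133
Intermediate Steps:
g(U, r) = 4 - 6*U - 6*r (g(U, r) = 4 - (U + r)*6 = 4 - (6*U + 6*r) = 4 + (-6*U - 6*r) = 4 - 6*U - 6*r)
-321 + g(-24, -51) = -321 + (4 - 6*(-24) - 6*(-51)) = -321 + (4 + 144 + 306) = -321 + 454 = 133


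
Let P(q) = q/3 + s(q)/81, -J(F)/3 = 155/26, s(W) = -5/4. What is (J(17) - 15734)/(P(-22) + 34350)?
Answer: -66346938/144651247 ≈ -0.45867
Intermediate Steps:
s(W) = -5/4 (s(W) = -5*¼ = -5/4)
J(F) = -465/26
P(q) = -5/324 + q/3 (P(q) = q/3 - 5/4/81 = q*(⅓) - 5/4*1/81 = q/3 - 5/324 = -5/324 + q/3)
(J(17) - 15734)/(P(-22) + 34350) = (-465/26 - 15734)/((-5/324 + (⅓)*(-22)) + 34350) = -409549/(26*((-5/324 - 22/3) + 34350)) = -409549/(26*(-2381/324 + 34350)) = -409549/(26*11127019/324) = -409549/26*324/11127019 = -66346938/144651247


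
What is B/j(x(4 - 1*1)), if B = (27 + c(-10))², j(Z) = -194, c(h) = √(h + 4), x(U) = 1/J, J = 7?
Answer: -(27 + I*√6)²/194 ≈ -3.7268 - 0.68182*I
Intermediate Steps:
x(U) = ⅐ (x(U) = 1/7 = ⅐)
c(h) = √(4 + h)
B = (27 + I*√6)² (B = (27 + √(4 - 10))² = (27 + √(-6))² = (27 + I*√6)² ≈ 723.0 + 132.27*I)
B/j(x(4 - 1*1)) = (27 + I*√6)²/(-194) = (27 + I*√6)²*(-1/194) = -(27 + I*√6)²/194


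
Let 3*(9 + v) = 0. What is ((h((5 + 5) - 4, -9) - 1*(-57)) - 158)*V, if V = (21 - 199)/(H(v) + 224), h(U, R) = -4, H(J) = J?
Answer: 3738/43 ≈ 86.930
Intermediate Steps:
v = -9 (v = -9 + (1/3)*0 = -9 + 0 = -9)
V = -178/215 (V = (21 - 199)/(-9 + 224) = -178/215 ≈ -0.82791)
((h((5 + 5) - 4, -9) - 1*(-57)) - 158)*V = ((-4 - 1*(-57)) - 158)*(-178/215) = ((-4 + 57) - 158)*(-178/215) = (53 - 158)*(-178/215) = -105*(-178/215) = 3738/43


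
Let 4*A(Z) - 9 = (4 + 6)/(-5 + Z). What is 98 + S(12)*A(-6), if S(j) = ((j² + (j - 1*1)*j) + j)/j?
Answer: 1612/11 ≈ 146.55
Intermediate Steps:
A(Z) = 9/4 + 5/(2*(-5 + Z)) (A(Z) = 9/4 + ((4 + 6)/(-5 + Z))/4 = 9/4 + (10/(-5 + Z))/4 = 9/4 + 5/(2*(-5 + Z)))
S(j) = (j + j² + j*(-1 + j))/j (S(j) = ((j² + (j - 1)*j) + j)/j = ((j² + (-1 + j)*j) + j)/j = ((j² + j*(-1 + j)) + j)/j = (j + j² + j*(-1 + j))/j)
98 + S(12)*A(-6) = 98 + (2*12)*((-35 + 9*(-6))/(4*(-5 - 6))) = 98 + 24*((¼)*(-35 - 54)/(-11)) = 98 + 24*((¼)*(-1/11)*(-89)) = 98 + 24*(89/44) = 98 + 534/11 = 1612/11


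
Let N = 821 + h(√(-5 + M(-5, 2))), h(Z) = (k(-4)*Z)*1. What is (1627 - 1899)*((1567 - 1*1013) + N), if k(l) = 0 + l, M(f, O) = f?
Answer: -374000 + 1088*I*√10 ≈ -3.74e+5 + 3440.6*I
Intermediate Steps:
k(l) = l
h(Z) = -4*Z (h(Z) = -4*Z*1 = -4*Z)
N = 821 - 4*I*√10 (N = 821 - 4*√(-5 - 5) = 821 - 4*I*√10 ≈ 821.0 - 12.649*I)
(1627 - 1899)*((1567 - 1*1013) + N) = (1627 - 1899)*((1567 - 1*1013) + (821 - 4*I*√10)) = -272*((1567 - 1013) + (821 - 4*I*√10)) = -272*(554 + (821 - 4*I*√10)) = -272*(1375 - 4*I*√10) = -374000 + 1088*I*√10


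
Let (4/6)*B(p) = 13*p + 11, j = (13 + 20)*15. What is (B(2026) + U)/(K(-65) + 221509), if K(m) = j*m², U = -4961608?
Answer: -9844169/4625768 ≈ -2.1281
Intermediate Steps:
j = 495 (j = 33*15 = 495)
K(m) = 495*m²
B(p) = 33/2 + 39*p/2 (B(p) = 3*(13*p + 11)/2 = 3*(11 + 13*p)/2 = 33/2 + 39*p/2)
(B(2026) + U)/(K(-65) + 221509) = ((33/2 + (39/2)*2026) - 4961608)/(495*(-65)² + 221509) = ((33/2 + 39507) - 4961608)/(495*4225 + 221509) = (79047/2 - 4961608)/(2091375 + 221509) = -9844169/2/2312884 = -9844169/2*1/2312884 = -9844169/4625768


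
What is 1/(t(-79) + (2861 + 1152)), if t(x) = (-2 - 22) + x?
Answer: 1/3910 ≈ 0.00025575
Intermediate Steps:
t(x) = -24 + x
1/(t(-79) + (2861 + 1152)) = 1/((-24 - 79) + (2861 + 1152)) = 1/(-103 + 4013) = 1/3910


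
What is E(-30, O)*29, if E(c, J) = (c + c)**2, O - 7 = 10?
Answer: 104400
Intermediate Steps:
O = 17 (O = 7 + 10 = 17)
E(c, J) = 4*c**2 (E(c, J) = (2*c)**2 = 4*c**2)
E(-30, O)*29 = (4*(-30)**2)*29 = (4*900)*29 = 3600*29 = 104400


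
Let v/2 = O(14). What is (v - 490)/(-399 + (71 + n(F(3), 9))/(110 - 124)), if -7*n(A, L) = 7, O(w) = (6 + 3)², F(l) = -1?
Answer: 82/101 ≈ 0.81188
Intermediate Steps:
O(w) = 81 (O(w) = 9² = 81)
n(A, L) = -1 (n(A, L) = -⅐*7 = -1)
v = 162 (v = 2*81 = 162)
(v - 490)/(-399 + (71 + n(F(3), 9))/(110 - 124)) = (162 - 490)/(-399 + (71 - 1)/(110 - 124)) = -328/(-399 + 70/(-14)) = -328/(-399 + 70*(-1/14)) = -328/(-399 - 5) = -328/(-404) = -328*(-1/404) = 82/101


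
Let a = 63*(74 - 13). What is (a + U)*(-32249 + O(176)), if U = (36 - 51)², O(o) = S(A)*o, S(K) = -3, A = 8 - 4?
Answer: -133336836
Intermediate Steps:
A = 4
O(o) = -3*o
a = 3843 (a = 63*61 = 3843)
U = 225 (U = (-15)² = 225)
(a + U)*(-32249 + O(176)) = (3843 + 225)*(-32249 - 3*176) = 4068*(-32249 - 528) = 4068*(-32777) = -133336836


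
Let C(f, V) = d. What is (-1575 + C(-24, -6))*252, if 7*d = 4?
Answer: -396756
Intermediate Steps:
d = 4/7 (d = (1/7)*4 = 4/7 ≈ 0.57143)
C(f, V) = 4/7
(-1575 + C(-24, -6))*252 = (-1575 + 4/7)*252 = -11021/7*252 = -396756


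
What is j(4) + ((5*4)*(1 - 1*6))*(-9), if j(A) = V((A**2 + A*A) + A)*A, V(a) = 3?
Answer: 912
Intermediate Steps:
j(A) = 3*A
j(4) + ((5*4)*(1 - 1*6))*(-9) = 3*4 + ((5*4)*(1 - 1*6))*(-9) = 12 + (20*(1 - 6))*(-9) = 12 + (20*(-5))*(-9) = 12 - 100*(-9) = 12 + 900 = 912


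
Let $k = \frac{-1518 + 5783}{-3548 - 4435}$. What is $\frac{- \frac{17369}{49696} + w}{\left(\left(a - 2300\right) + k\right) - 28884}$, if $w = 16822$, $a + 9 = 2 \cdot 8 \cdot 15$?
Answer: $- \frac{6673538475369}{12279984172544} \approx -0.54345$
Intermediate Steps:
$a = 231$ ($a = -9 + 2 \cdot 8 \cdot 15 = -9 + 16 \cdot 15 = -9 + 240 = 231$)
$k = - \frac{4265}{7983}$ ($k = \frac{4265}{-7983} = 4265 \left(- \frac{1}{7983}\right) = - \frac{4265}{7983} \approx -0.53426$)
$\frac{- \frac{17369}{49696} + w}{\left(\left(a - 2300\right) + k\right) - 28884} = \frac{- \frac{17369}{49696} + 16822}{\left(\left(231 - 2300\right) - \frac{4265}{7983}\right) - 28884} = \frac{\left(-17369\right) \frac{1}{49696} + 16822}{\left(-2069 - \frac{4265}{7983}\right) - 28884} = \frac{- \frac{17369}{49696} + 16822}{- \frac{16521092}{7983} - 28884} = \frac{835968743}{49696 \left(- \frac{247102064}{7983}\right)} = \frac{835968743}{49696} \left(- \frac{7983}{247102064}\right) = - \frac{6673538475369}{12279984172544}$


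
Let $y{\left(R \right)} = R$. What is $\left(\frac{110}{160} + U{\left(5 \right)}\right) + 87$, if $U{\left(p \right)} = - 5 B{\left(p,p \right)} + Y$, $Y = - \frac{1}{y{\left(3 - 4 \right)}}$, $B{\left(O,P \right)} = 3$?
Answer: $\frac{1179}{16} \approx 73.688$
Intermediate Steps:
$Y = 1$ ($Y = - \frac{1}{3 - 4} = - \frac{1}{-1} = \left(-1\right) \left(-1\right) = 1$)
$U{\left(p \right)} = -14$ ($U{\left(p \right)} = \left(-5\right) 3 + 1 = -15 + 1 = -14$)
$\left(\frac{110}{160} + U{\left(5 \right)}\right) + 87 = \left(\frac{110}{160} - 14\right) + 87 = \left(110 \cdot \frac{1}{160} - 14\right) + 87 = \left(\frac{11}{16} - 14\right) + 87 = - \frac{213}{16} + 87 = \frac{1179}{16}$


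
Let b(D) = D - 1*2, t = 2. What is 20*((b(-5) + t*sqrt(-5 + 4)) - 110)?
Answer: -2340 + 40*I ≈ -2340.0 + 40.0*I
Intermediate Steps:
b(D) = -2 + D (b(D) = D - 2 = -2 + D)
20*((b(-5) + t*sqrt(-5 + 4)) - 110) = 20*(((-2 - 5) + 2*sqrt(-5 + 4)) - 110) = 20*((-7 + 2*sqrt(-1)) - 110) = 20*((-7 + 2*I) - 110) = 20*(-117 + 2*I) = -2340 + 40*I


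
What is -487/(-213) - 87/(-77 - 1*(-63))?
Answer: 25349/2982 ≈ 8.5007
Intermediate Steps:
-487/(-213) - 87/(-77 - 1*(-63)) = -487*(-1/213) - 87/(-77 + 63) = 487/213 - 87/(-14) = 487/213 - 87*(-1/14) = 487/213 + 87/14 = 25349/2982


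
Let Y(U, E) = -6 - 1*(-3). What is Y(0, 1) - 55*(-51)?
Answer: 2802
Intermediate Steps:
Y(U, E) = -3 (Y(U, E) = -6 + 3 = -3)
Y(0, 1) - 55*(-51) = -3 - 55*(-51) = -3 + 2805 = 2802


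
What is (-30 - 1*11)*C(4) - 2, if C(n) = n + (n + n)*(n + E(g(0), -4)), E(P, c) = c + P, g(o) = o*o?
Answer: -166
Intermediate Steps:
g(o) = o²
E(P, c) = P + c
C(n) = n + 2*n*(-4 + n) (C(n) = n + (n + n)*(n + (0² - 4)) = n + (2*n)*(n + (0 - 4)) = n + (2*n)*(n - 4) = n + (2*n)*(-4 + n) = n + 2*n*(-4 + n))
(-30 - 1*11)*C(4) - 2 = (-30 - 1*11)*(4*(-7 + 2*4)) - 2 = (-30 - 11)*(4*(-7 + 8)) - 2 = -164 - 2 = -166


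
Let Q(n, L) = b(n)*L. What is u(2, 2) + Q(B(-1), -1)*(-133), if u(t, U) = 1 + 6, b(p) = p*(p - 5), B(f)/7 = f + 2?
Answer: 1869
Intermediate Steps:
B(f) = 14 + 7*f (B(f) = 7*(f + 2) = 7*(2 + f) = 14 + 7*f)
b(p) = p*(-5 + p)
u(t, U) = 7
Q(n, L) = L*n*(-5 + n) (Q(n, L) = (n*(-5 + n))*L = L*n*(-5 + n))
u(2, 2) + Q(B(-1), -1)*(-133) = 7 - (14 + 7*(-1))*(-5 + (14 + 7*(-1)))*(-133) = 7 - (14 - 7)*(-5 + (14 - 7))*(-133) = 7 - 1*7*(-5 + 7)*(-133) = 7 - 1*7*2*(-133) = 7 - 14*(-133) = 7 + 1862 = 1869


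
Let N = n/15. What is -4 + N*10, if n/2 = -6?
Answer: -12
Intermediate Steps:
n = -12 (n = 2*(-6) = -12)
N = -⅘ (N = -12/15 = -12*1/15 = -⅘ ≈ -0.80000)
-4 + N*10 = -4 - ⅘*10 = -4 - 8 = -12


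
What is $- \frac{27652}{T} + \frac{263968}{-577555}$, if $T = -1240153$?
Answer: $- \frac{311390156244}{716256565915} \approx -0.43475$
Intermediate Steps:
$- \frac{27652}{T} + \frac{263968}{-577555} = - \frac{27652}{-1240153} + \frac{263968}{-577555} = \left(-27652\right) \left(- \frac{1}{1240153}\right) + 263968 \left(- \frac{1}{577555}\right) = \frac{27652}{1240153} - \frac{263968}{577555} = - \frac{311390156244}{716256565915}$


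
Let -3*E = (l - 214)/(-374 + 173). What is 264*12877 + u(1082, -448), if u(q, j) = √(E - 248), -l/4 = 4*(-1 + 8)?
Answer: 3399528 + I*√10041290/201 ≈ 3.3995e+6 + 15.765*I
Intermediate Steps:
l = -112 (l = -16*(-1 + 8) = -16*7 = -4*28 = -112)
E = -326/603 (E = -(-112 - 214)/(3*(-374 + 173)) = -(-326)/(3*(-201)) = -(-326)*(-1)/(3*201) = -⅓*326/201 = -326/603 ≈ -0.54063)
u(q, j) = I*√10041290/201 (u(q, j) = √(-326/603 - 248) = √(-149870/603) = I*√10041290/201)
264*12877 + u(1082, -448) = 264*12877 + I*√10041290/201 = 3399528 + I*√10041290/201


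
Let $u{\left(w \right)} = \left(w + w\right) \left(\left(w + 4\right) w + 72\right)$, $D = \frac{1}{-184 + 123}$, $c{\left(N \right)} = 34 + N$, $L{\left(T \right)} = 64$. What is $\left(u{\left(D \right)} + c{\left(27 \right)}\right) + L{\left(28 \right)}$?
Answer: $\frac{27837287}{226981} \approx 122.64$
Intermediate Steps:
$D = - \frac{1}{61}$ ($D = \frac{1}{-61} = - \frac{1}{61} \approx -0.016393$)
$u{\left(w \right)} = 2 w \left(72 + w \left(4 + w\right)\right)$ ($u{\left(w \right)} = 2 w \left(\left(4 + w\right) w + 72\right) = 2 w \left(w \left(4 + w\right) + 72\right) = 2 w \left(72 + w \left(4 + w\right)\right)$)
$\left(u{\left(D \right)} + c{\left(27 \right)}\right) + L{\left(28 \right)} = \left(2 \left(- \frac{1}{61}\right) \left(72 + \left(- \frac{1}{61}\right)^{2} + 4 \left(- \frac{1}{61}\right)\right) + \left(34 + 27\right)\right) + 64 = \left(2 \left(- \frac{1}{61}\right) \left(72 + \frac{1}{3721} - \frac{4}{61}\right) + 61\right) + 64 = \left(2 \left(- \frac{1}{61}\right) \frac{267669}{3721} + 61\right) + 64 = \left(- \frac{535338}{226981} + 61\right) + 64 = \frac{13310503}{226981} + 64 = \frac{27837287}{226981}$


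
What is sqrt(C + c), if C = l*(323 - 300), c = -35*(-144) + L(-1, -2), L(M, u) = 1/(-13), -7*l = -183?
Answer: 5*sqrt(1868594)/91 ≈ 75.108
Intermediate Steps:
l = 183/7 (l = -1/7*(-183) = 183/7 ≈ 26.143)
L(M, u) = -1/13
c = 65519/13 (c = -35*(-144) - 1/13 = 5040 - 1/13 = 65519/13 ≈ 5039.9)
C = 4209/7 (C = 183*(323 - 300)/7 = (183/7)*23 = 4209/7 ≈ 601.29)
sqrt(C + c) = sqrt(4209/7 + 65519/13) = sqrt(513350/91) = 5*sqrt(1868594)/91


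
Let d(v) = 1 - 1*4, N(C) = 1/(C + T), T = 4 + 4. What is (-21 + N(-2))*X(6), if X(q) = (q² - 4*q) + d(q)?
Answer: -375/2 ≈ -187.50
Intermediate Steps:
T = 8
N(C) = 1/(8 + C) (N(C) = 1/(C + 8) = 1/(8 + C))
d(v) = -3 (d(v) = 1 - 4 = -3)
X(q) = -3 + q² - 4*q (X(q) = (q² - 4*q) - 3 = -3 + q² - 4*q)
(-21 + N(-2))*X(6) = (-21 + 1/(8 - 2))*(-3 + 6² - 4*6) = (-21 + 1/6)*(-3 + 36 - 24) = (-21 + ⅙)*9 = -125/6*9 = -375/2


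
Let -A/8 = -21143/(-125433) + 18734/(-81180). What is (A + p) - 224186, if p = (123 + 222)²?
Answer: -901357481243/8571255 ≈ -1.0516e+5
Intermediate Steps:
A = 4265812/8571255 (A = -8*(-21143/(-125433) + 18734/(-81180)) = -8*(-21143*(-1/125433) + 18734*(-1/81180)) = -8*(21143/125433 - 9367/40590) = -8*(-1066453/17142510) = 4265812/8571255 ≈ 0.49769)
p = 119025 (p = 345² = 119025)
(A + p) - 224186 = (4265812/8571255 + 119025) - 224186 = 1020197892187/8571255 - 224186 = -901357481243/8571255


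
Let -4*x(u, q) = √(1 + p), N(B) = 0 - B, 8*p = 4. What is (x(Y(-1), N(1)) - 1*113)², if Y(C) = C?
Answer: (904 + √6)²/64 ≈ 12838.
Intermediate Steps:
p = ½ (p = (⅛)*4 = ½ ≈ 0.50000)
N(B) = -B
x(u, q) = -√6/8 (x(u, q) = -√(1 + ½)/4 = -√6/8)
(x(Y(-1), N(1)) - 1*113)² = (-√6/8 - 1*113)² = (-√6/8 - 113)² = (-113 - √6/8)²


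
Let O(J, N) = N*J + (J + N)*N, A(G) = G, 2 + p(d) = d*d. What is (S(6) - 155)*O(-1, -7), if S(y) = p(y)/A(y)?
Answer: -9408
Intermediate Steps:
p(d) = -2 + d**2 (p(d) = -2 + d*d = -2 + d**2)
S(y) = (-2 + y**2)/y
O(J, N) = J*N + N*(J + N)
(S(6) - 155)*O(-1, -7) = ((6 - 2/6) - 155)*(-7*(-7 + 2*(-1))) = ((6 - 2*1/6) - 155)*(-7*(-7 - 2)) = ((6 - 1/3) - 155)*(-7*(-9)) = (17/3 - 155)*63 = -448/3*63 = -9408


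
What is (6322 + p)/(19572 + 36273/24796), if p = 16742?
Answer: 190631648/161781195 ≈ 1.1783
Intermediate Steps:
(6322 + p)/(19572 + 36273/24796) = (6322 + 16742)/(19572 + 36273/24796) = 23064/(19572 + 36273*(1/24796)) = 23064/(19572 + 36273/24796) = 23064/(485343585/24796) = 23064*(24796/485343585) = 190631648/161781195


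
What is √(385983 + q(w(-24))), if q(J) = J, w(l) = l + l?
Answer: √385935 ≈ 621.24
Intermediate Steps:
w(l) = 2*l
√(385983 + q(w(-24))) = √(385983 + 2*(-24)) = √(385983 - 48) = √385935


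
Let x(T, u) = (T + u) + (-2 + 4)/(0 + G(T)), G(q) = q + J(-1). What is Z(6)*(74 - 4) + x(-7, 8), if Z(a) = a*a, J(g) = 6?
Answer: 2519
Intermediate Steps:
G(q) = 6 + q (G(q) = q + 6 = 6 + q)
Z(a) = a**2
x(T, u) = T + u + 2/(6 + T) (x(T, u) = (T + u) + (-2 + 4)/(0 + (6 + T)) = (T + u) + 2/(6 + T) = T + u + 2/(6 + T))
Z(6)*(74 - 4) + x(-7, 8) = 6**2*(74 - 4) + (2 + (6 - 7)*(-7 + 8))/(6 - 7) = 36*70 + (2 - 1*1)/(-1) = 2520 - (2 - 1) = 2520 - 1*1 = 2520 - 1 = 2519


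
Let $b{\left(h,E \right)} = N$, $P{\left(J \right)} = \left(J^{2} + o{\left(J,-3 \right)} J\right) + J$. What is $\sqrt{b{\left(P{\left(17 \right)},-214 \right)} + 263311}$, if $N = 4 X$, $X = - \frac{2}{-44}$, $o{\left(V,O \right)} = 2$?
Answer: $\frac{\sqrt{31860653}}{11} \approx 513.14$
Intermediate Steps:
$P{\left(J \right)} = J^{2} + 3 J$ ($P{\left(J \right)} = \left(J^{2} + 2 J\right) + J = J^{2} + 3 J$)
$X = \frac{1}{22}$ ($X = \left(-2\right) \left(- \frac{1}{44}\right) = \frac{1}{22} \approx 0.045455$)
$N = \frac{2}{11}$ ($N = 4 \cdot \frac{1}{22} = \frac{2}{11} \approx 0.18182$)
$b{\left(h,E \right)} = \frac{2}{11}$
$\sqrt{b{\left(P{\left(17 \right)},-214 \right)} + 263311} = \sqrt{\frac{2}{11} + 263311} = \sqrt{\frac{2896423}{11}} = \frac{\sqrt{31860653}}{11}$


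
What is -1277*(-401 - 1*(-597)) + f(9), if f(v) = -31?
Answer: -250323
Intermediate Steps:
-1277*(-401 - 1*(-597)) + f(9) = -1277*(-401 - 1*(-597)) - 31 = -1277*(-401 + 597) - 31 = -1277*196 - 31 = -250292 - 31 = -250323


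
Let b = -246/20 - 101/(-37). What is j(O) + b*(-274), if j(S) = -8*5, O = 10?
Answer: 477717/185 ≈ 2582.3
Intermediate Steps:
j(S) = -40
b = -3541/370 (b = -246*1/20 - 101*(-1/37) = -123/10 + 101/37 = -3541/370 ≈ -9.5703)
j(O) + b*(-274) = -40 - 3541/370*(-274) = -40 + 485117/185 = 477717/185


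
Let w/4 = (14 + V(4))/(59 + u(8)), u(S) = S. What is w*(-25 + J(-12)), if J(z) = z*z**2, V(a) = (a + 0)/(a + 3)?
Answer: -715224/469 ≈ -1525.0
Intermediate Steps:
V(a) = a/(3 + a)
w = 408/469 (w = 4*((14 + 4/(3 + 4))/(59 + 8)) = 4*((14 + 4/7)/67) = 4*((14 + 4*(1/7))*(1/67)) = 4*((14 + 4/7)*(1/67)) = 4*((102/7)*(1/67)) = 4*(102/469) = 408/469 ≈ 0.86994)
J(z) = z**3
w*(-25 + J(-12)) = 408*(-25 + (-12)**3)/469 = 408*(-25 - 1728)/469 = (408/469)*(-1753) = -715224/469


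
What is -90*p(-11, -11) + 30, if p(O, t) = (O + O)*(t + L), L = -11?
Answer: -43530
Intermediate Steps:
p(O, t) = 2*O*(-11 + t) (p(O, t) = (O + O)*(t - 11) = (2*O)*(-11 + t) = 2*O*(-11 + t))
-90*p(-11, -11) + 30 = -180*(-11)*(-11 - 11) + 30 = -180*(-11)*(-22) + 30 = -90*484 + 30 = -43560 + 30 = -43530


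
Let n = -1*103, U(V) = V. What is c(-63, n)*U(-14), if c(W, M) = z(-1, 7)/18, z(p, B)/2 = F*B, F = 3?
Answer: -98/3 ≈ -32.667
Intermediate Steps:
n = -103
z(p, B) = 6*B (z(p, B) = 2*(3*B) = 6*B)
c(W, M) = 7/3 (c(W, M) = (6*7)/18 = 42*(1/18) = 7/3)
c(-63, n)*U(-14) = (7/3)*(-14) = -98/3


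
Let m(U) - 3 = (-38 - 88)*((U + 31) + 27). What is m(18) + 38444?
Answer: 28871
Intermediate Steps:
m(U) = -7305 - 126*U (m(U) = 3 + (-38 - 88)*((U + 31) + 27) = 3 - 126*((31 + U) + 27) = 3 - 126*(58 + U) = 3 + (-7308 - 126*U) = -7305 - 126*U)
m(18) + 38444 = (-7305 - 126*18) + 38444 = (-7305 - 2268) + 38444 = -9573 + 38444 = 28871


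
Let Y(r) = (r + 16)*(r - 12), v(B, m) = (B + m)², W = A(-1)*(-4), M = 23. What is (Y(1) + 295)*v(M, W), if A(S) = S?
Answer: 78732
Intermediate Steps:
W = 4 (W = -1*(-4) = 4)
Y(r) = (-12 + r)*(16 + r) (Y(r) = (16 + r)*(-12 + r) = (-12 + r)*(16 + r))
(Y(1) + 295)*v(M, W) = ((-192 + 1² + 4*1) + 295)*(23 + 4)² = ((-192 + 1 + 4) + 295)*27² = (-187 + 295)*729 = 108*729 = 78732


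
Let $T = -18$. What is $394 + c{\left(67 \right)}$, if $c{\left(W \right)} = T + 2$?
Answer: $378$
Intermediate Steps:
$c{\left(W \right)} = -16$ ($c{\left(W \right)} = -18 + 2 = -16$)
$394 + c{\left(67 \right)} = 394 - 16 = 378$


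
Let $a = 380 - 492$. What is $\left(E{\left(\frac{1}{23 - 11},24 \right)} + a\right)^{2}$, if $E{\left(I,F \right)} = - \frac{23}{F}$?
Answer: $\frac{7349521}{576} \approx 12760.0$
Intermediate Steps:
$a = -112$ ($a = 380 - 492 = -112$)
$\left(E{\left(\frac{1}{23 - 11},24 \right)} + a\right)^{2} = \left(- \frac{23}{24} - 112\right)^{2} = \left(- \frac{2711}{24}\right)^{2} = \frac{7349521}{576}$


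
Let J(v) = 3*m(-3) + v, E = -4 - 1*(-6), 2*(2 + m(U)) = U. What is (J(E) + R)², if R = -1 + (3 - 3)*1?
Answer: 361/4 ≈ 90.250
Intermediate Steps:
m(U) = -2 + U/2
R = -1 (R = -1 + 0*1 = -1 + 0 = -1)
E = 2 (E = -4 + 6 = 2)
J(v) = -21/2 + v (J(v) = 3*(-2 + (½)*(-3)) + v = 3*(-2 - 3/2) + v = 3*(-7/2) + v = -21/2 + v)
(J(E) + R)² = ((-21/2 + 2) - 1)² = (-17/2 - 1)² = (-19/2)² = 361/4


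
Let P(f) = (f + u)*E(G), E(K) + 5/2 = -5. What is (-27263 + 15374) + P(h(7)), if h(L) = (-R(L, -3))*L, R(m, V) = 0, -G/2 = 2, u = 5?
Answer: -23853/2 ≈ -11927.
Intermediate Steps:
G = -4 (G = -2*2 = -4)
E(K) = -15/2 (E(K) = -5/2 - 5 = -15/2)
h(L) = 0 (h(L) = (-1*0)*L = 0*L = 0)
P(f) = -75/2 - 15*f/2 (P(f) = (f + 5)*(-15/2) = (5 + f)*(-15/2) = -75/2 - 15*f/2)
(-27263 + 15374) + P(h(7)) = (-27263 + 15374) + (-75/2 - 15/2*0) = -11889 + (-75/2 + 0) = -11889 - 75/2 = -23853/2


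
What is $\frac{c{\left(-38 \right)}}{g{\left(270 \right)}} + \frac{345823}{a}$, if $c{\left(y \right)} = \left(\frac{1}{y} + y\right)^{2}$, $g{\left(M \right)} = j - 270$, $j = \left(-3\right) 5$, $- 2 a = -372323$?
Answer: $- \frac{98555947447}{30645161484} \approx -3.216$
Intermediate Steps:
$a = \frac{372323}{2}$ ($a = \left(- \frac{1}{2}\right) \left(-372323\right) = \frac{372323}{2} \approx 1.8616 \cdot 10^{5}$)
$j = -15$
$g{\left(M \right)} = -285$ ($g{\left(M \right)} = -15 - 270 = -285$)
$c{\left(y \right)} = \left(y + \frac{1}{y}\right)^{2}$
$\frac{c{\left(-38 \right)}}{g{\left(270 \right)}} + \frac{345823}{a} = \frac{\frac{1}{1444} \left(1 + \left(-38\right)^{2}\right)^{2}}{-285} + \frac{345823}{\frac{372323}{2}} = \frac{\left(1 + 1444\right)^{2}}{1444} \left(- \frac{1}{285}\right) + 345823 \cdot \frac{2}{372323} = \frac{1445^{2}}{1444} \left(- \frac{1}{285}\right) + \frac{691646}{372323} = \frac{1}{1444} \cdot 2088025 \left(- \frac{1}{285}\right) + \frac{691646}{372323} = \frac{2088025}{1444} \left(- \frac{1}{285}\right) + \frac{691646}{372323} = - \frac{417605}{82308} + \frac{691646}{372323} = - \frac{98555947447}{30645161484}$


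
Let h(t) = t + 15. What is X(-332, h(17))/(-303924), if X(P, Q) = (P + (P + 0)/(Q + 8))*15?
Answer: 3403/202616 ≈ 0.016795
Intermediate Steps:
h(t) = 15 + t
X(P, Q) = 15*P + 15*P/(8 + Q) (X(P, Q) = (P + P/(8 + Q))*15 = 15*P + 15*P/(8 + Q))
X(-332, h(17))/(-303924) = (15*(-332)*(9 + (15 + 17))/(8 + (15 + 17)))/(-303924) = (15*(-332)*(9 + 32)/(8 + 32))*(-1/303924) = (15*(-332)*41/40)*(-1/303924) = (15*(-332)*(1/40)*41)*(-1/303924) = -10209/2*(-1/303924) = 3403/202616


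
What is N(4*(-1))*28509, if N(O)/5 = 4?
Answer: 570180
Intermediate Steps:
N(O) = 20 (N(O) = 5*4 = 20)
N(4*(-1))*28509 = 20*28509 = 570180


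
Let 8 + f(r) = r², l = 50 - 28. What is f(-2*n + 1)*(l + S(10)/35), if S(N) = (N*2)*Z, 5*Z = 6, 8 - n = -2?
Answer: 280282/35 ≈ 8008.1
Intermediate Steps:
n = 10 (n = 8 - 1*(-2) = 8 + 2 = 10)
Z = 6/5 (Z = (⅕)*6 = 6/5 ≈ 1.2000)
S(N) = 12*N/5 (S(N) = (N*2)*(6/5) = (2*N)*(6/5) = 12*N/5)
l = 22
f(r) = -8 + r²
f(-2*n + 1)*(l + S(10)/35) = (-8 + (-2*10 + 1)²)*(22 + ((12/5)*10)/35) = (-8 + (-20 + 1)²)*(22 + 24*(1/35)) = (-8 + (-19)²)*(22 + 24/35) = (-8 + 361)*(794/35) = 353*(794/35) = 280282/35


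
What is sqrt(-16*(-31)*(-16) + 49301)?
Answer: sqrt(41365) ≈ 203.38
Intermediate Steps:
sqrt(-16*(-31)*(-16) + 49301) = sqrt(496*(-16) + 49301) = sqrt(-7936 + 49301) = sqrt(41365)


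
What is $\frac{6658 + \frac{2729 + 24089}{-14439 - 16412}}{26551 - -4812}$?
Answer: $\frac{205379140}{967579913} \approx 0.21226$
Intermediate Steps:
$\frac{6658 + \frac{2729 + 24089}{-14439 - 16412}}{26551 - -4812} = \frac{6658 + \frac{26818}{-30851}}{26551 + 4812} = \frac{6658 + 26818 \left(- \frac{1}{30851}\right)}{31363} = \left(6658 - \frac{26818}{30851}\right) \frac{1}{31363} = \frac{205379140}{30851} \cdot \frac{1}{31363} = \frac{205379140}{967579913}$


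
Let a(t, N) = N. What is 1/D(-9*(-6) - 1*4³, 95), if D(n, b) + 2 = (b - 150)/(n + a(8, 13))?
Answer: -3/61 ≈ -0.049180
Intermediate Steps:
D(n, b) = -2 + (-150 + b)/(13 + n) (D(n, b) = -2 + (b - 150)/(n + 13) = -2 + (-150 + b)/(13 + n))
1/D(-9*(-6) - 1*4³, 95) = 1/((-176 + 95 - 2*(-9*(-6) - 1*4³))/(13 + (-9*(-6) - 1*4³))) = 1/((-176 + 95 - 2*(54 - 1*64))/(13 + (54 - 1*64))) = 1/((-176 + 95 - 2*(54 - 64))/(13 + (54 - 64))) = 1/((-176 + 95 - 2*(-10))/(13 - 10)) = 1/((-176 + 95 + 20)/3) = 1/((⅓)*(-61)) = 1/(-61/3) = -3/61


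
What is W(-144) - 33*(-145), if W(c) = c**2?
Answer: 25521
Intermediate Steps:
W(-144) - 33*(-145) = (-144)**2 - 33*(-145) = 20736 - 1*(-4785) = 20736 + 4785 = 25521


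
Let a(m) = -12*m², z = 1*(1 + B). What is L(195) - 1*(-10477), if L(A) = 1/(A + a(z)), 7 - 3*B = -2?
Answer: 31432/3 ≈ 10477.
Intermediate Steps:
B = 3 (B = 7/3 - ⅓*(-2) = 7/3 + ⅔ = 3)
z = 4 (z = 1*(1 + 3) = 1*4 = 4)
L(A) = 1/(-192 + A) (L(A) = 1/(A - 12*4²) = 1/(A - 12*16) = 1/(A - 192) = 1/(-192 + A))
L(195) - 1*(-10477) = 1/(-192 + 195) - 1*(-10477) = 1/3 + 10477 = ⅓ + 10477 = 31432/3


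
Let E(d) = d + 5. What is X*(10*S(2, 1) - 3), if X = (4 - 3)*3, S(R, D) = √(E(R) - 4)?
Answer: -9 + 30*√3 ≈ 42.962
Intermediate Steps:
E(d) = 5 + d
S(R, D) = √(1 + R) (S(R, D) = √((5 + R) - 4) = √(1 + R))
X = 3 (X = 1*3 = 3)
X*(10*S(2, 1) - 3) = 3*(10*√(1 + 2) - 3) = 3*(10*√3 - 3) = 3*(-3 + 10*√3) = -9 + 30*√3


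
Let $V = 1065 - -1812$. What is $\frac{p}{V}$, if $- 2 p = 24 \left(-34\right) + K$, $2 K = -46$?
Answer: $\frac{839}{5754} \approx 0.14581$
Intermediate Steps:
$K = -23$ ($K = \frac{1}{2} \left(-46\right) = -23$)
$p = \frac{839}{2}$ ($p = - \frac{24 \left(-34\right) - 23}{2} = - \frac{-816 - 23}{2} = \left(- \frac{1}{2}\right) \left(-839\right) = \frac{839}{2} \approx 419.5$)
$V = 2877$ ($V = 1065 + 1812 = 2877$)
$\frac{p}{V} = \frac{839}{2 \cdot 2877} = \frac{839}{2} \cdot \frac{1}{2877} = \frac{839}{5754}$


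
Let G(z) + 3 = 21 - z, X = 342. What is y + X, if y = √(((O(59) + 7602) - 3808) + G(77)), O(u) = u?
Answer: 342 + √3794 ≈ 403.60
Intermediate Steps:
G(z) = 18 - z (G(z) = -3 + (21 - z) = 18 - z)
y = √3794 (y = √(((59 + 7602) - 3808) + (18 - 1*77)) = √((7661 - 3808) + (18 - 77)) = √(3853 - 59) = √3794 ≈ 61.595)
y + X = √3794 + 342 = 342 + √3794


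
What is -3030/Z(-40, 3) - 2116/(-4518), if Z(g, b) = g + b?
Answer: 6883916/83583 ≈ 82.360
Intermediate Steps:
Z(g, b) = b + g
-3030/Z(-40, 3) - 2116/(-4518) = -3030/(3 - 40) - 2116/(-4518) = -3030/(-37) - 2116*(-1/4518) = -3030*(-1/37) + 1058/2259 = 3030/37 + 1058/2259 = 6883916/83583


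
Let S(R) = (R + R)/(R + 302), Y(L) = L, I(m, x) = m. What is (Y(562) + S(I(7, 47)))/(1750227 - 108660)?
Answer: 173672/507244203 ≈ 0.00034238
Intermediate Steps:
S(R) = 2*R/(302 + R) (S(R) = (2*R)/(302 + R) = 2*R/(302 + R))
(Y(562) + S(I(7, 47)))/(1750227 - 108660) = (562 + 2*7/(302 + 7))/(1750227 - 108660) = (562 + 2*7/309)/1641567 = (562 + 2*7*(1/309))*(1/1641567) = (562 + 14/309)*(1/1641567) = (173672/309)*(1/1641567) = 173672/507244203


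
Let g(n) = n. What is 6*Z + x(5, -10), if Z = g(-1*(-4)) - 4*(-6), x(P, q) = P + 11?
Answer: 184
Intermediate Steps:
x(P, q) = 11 + P
Z = 28 (Z = -1*(-4) - 4*(-6) = 4 + 24 = 28)
6*Z + x(5, -10) = 6*28 + (11 + 5) = 168 + 16 = 184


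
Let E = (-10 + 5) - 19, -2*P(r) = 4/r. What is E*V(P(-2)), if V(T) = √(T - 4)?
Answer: -24*I*√3 ≈ -41.569*I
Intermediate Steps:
P(r) = -2/r
V(T) = √(-4 + T)
E = -24 (E = -5 - 19 = -24)
E*V(P(-2)) = -24*√(-4 - 2/(-2)) = -24*√(-4 - 2*(-½)) = -24*√(-4 + 1) = -24*I*√3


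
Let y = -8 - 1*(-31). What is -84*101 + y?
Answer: -8461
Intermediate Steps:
y = 23 (y = -8 + 31 = 23)
-84*101 + y = -84*101 + 23 = -8484 + 23 = -8461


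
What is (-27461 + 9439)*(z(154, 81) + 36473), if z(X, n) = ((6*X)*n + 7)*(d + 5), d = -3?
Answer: -3355245850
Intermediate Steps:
z(X, n) = 14 + 12*X*n (z(X, n) = ((6*X)*n + 7)*(-3 + 5) = (6*X*n + 7)*2 = (7 + 6*X*n)*2 = 14 + 12*X*n)
(-27461 + 9439)*(z(154, 81) + 36473) = (-27461 + 9439)*((14 + 12*154*81) + 36473) = -18022*((14 + 149688) + 36473) = -18022*(149702 + 36473) = -18022*186175 = -3355245850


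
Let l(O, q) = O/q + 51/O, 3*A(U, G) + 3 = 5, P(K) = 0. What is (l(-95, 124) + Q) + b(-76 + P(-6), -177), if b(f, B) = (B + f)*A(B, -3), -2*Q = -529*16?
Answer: 143552153/35340 ≈ 4062.0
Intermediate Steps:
Q = 4232 (Q = -(-529)*16/2 = -½*(-8464) = 4232)
A(U, G) = ⅔ (A(U, G) = -1 + (⅓)*5 = -1 + 5/3 = ⅔)
l(O, q) = 51/O + O/q
b(f, B) = 2*B/3 + 2*f/3 (b(f, B) = (B + f)*(⅔) = 2*B/3 + 2*f/3)
(l(-95, 124) + Q) + b(-76 + P(-6), -177) = ((51/(-95) - 95/124) + 4232) + ((⅔)*(-177) + 2*(-76 + 0)/3) = ((51*(-1/95) - 95*1/124) + 4232) + (-118 + (⅔)*(-76)) = ((-51/95 - 95/124) + 4232) + (-118 - 152/3) = (-15349/11780 + 4232) - 506/3 = 49837611/11780 - 506/3 = 143552153/35340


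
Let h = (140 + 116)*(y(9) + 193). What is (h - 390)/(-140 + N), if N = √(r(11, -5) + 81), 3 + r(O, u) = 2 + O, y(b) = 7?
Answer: -1016200/2787 - 50810*√91/19509 ≈ -389.47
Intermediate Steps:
r(O, u) = -1 + O (r(O, u) = -3 + (2 + O) = -1 + O)
h = 51200 (h = (140 + 116)*(7 + 193) = 256*200 = 51200)
N = √91 (N = √((-1 + 11) + 81) = √(10 + 81) = √91 ≈ 9.5394)
(h - 390)/(-140 + N) = (51200 - 390)/(-140 + √91) = 50810/(-140 + √91)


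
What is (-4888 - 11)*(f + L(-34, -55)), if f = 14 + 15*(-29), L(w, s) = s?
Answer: 2331924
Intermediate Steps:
f = -421 (f = 14 - 435 = -421)
(-4888 - 11)*(f + L(-34, -55)) = (-4888 - 11)*(-421 - 55) = -4899*(-476) = 2331924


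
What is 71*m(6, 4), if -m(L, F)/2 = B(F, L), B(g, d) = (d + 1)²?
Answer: -6958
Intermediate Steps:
B(g, d) = (1 + d)²
m(L, F) = -2*(1 + L)²
71*m(6, 4) = 71*(-2*(1 + 6)²) = 71*(-2*7²) = 71*(-2*49) = 71*(-98) = -6958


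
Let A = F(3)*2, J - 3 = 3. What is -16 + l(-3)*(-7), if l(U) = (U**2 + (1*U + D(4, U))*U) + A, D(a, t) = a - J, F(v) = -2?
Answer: -156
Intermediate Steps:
J = 6 (J = 3 + 3 = 6)
D(a, t) = -6 + a (D(a, t) = a - 1*6 = a - 6 = -6 + a)
A = -4 (A = -2*2 = -4)
l(U) = -4 + U**2 + U*(-2 + U) (l(U) = (U**2 + (1*U + (-6 + 4))*U) - 4 = (U**2 + (U - 2)*U) - 4 = (U**2 + (-2 + U)*U) - 4 = (U**2 + U*(-2 + U)) - 4 = -4 + U**2 + U*(-2 + U))
-16 + l(-3)*(-7) = -16 + (-4 - 2*(-3) + 2*(-3)**2)*(-7) = -16 + (-4 + 6 + 2*9)*(-7) = -16 + (-4 + 6 + 18)*(-7) = -16 + 20*(-7) = -16 - 140 = -156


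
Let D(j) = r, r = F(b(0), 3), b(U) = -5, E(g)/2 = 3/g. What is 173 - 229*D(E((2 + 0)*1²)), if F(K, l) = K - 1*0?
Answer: 1318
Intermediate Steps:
E(g) = 6/g (E(g) = 2*(3/g) = 6/g)
F(K, l) = K (F(K, l) = K + 0 = K)
r = -5
D(j) = -5
173 - 229*D(E((2 + 0)*1²)) = 173 - 229*(-5) = 173 + 1145 = 1318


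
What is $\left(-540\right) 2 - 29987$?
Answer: $-31067$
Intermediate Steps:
$\left(-540\right) 2 - 29987 = -1080 - 29987 = -31067$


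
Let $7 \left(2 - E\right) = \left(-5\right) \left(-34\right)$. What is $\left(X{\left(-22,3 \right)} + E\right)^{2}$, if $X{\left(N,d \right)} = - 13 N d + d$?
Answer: $\frac{34468641}{49} \approx 7.0344 \cdot 10^{5}$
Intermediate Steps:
$X{\left(N,d \right)} = d - 13 N d$ ($X{\left(N,d \right)} = - 13 N d + d = d - 13 N d$)
$E = - \frac{156}{7}$ ($E = 2 - \frac{\left(-5\right) \left(-34\right)}{7} = 2 - \frac{170}{7} = - \frac{156}{7} \approx -22.286$)
$\left(X{\left(-22,3 \right)} + E\right)^{2} = \left(3 \left(1 - -286\right) - \frac{156}{7}\right)^{2} = \left(3 \left(1 + 286\right) - \frac{156}{7}\right)^{2} = \left(3 \cdot 287 - \frac{156}{7}\right)^{2} = \left(861 - \frac{156}{7}\right)^{2} = \left(\frac{5871}{7}\right)^{2} = \frac{34468641}{49}$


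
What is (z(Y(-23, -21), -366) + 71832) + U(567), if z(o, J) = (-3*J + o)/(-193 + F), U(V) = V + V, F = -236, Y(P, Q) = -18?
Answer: 10433778/143 ≈ 72964.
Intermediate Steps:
U(V) = 2*V
z(o, J) = -o/429 + J/143 (z(o, J) = (-3*J + o)/(-193 - 236) = (o - 3*J)/(-429) = (o - 3*J)*(-1/429) = -o/429 + J/143)
(z(Y(-23, -21), -366) + 71832) + U(567) = ((-1/429*(-18) + (1/143)*(-366)) + 71832) + 2*567 = ((6/143 - 366/143) + 71832) + 1134 = (-360/143 + 71832) + 1134 = 10271616/143 + 1134 = 10433778/143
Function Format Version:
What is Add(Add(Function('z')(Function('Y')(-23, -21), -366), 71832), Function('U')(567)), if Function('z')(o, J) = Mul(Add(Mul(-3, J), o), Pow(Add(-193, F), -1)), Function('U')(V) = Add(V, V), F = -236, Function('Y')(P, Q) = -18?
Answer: Rational(10433778, 143) ≈ 72964.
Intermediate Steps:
Function('U')(V) = Mul(2, V)
Function('z')(o, J) = Add(Mul(Rational(-1, 429), o), Mul(Rational(1, 143), J)) (Function('z')(o, J) = Mul(Add(Mul(-3, J), o), Pow(Add(-193, -236), -1)) = Mul(Add(o, Mul(-3, J)), Pow(-429, -1)) = Mul(Add(o, Mul(-3, J)), Rational(-1, 429)) = Add(Mul(Rational(-1, 429), o), Mul(Rational(1, 143), J)))
Add(Add(Function('z')(Function('Y')(-23, -21), -366), 71832), Function('U')(567)) = Add(Add(Add(Mul(Rational(-1, 429), -18), Mul(Rational(1, 143), -366)), 71832), Mul(2, 567)) = Add(Add(Add(Rational(6, 143), Rational(-366, 143)), 71832), 1134) = Add(Add(Rational(-360, 143), 71832), 1134) = Add(Rational(10271616, 143), 1134) = Rational(10433778, 143)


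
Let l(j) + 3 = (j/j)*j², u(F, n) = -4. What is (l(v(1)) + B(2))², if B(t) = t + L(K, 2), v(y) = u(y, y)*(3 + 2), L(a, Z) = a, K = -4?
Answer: 156025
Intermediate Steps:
v(y) = -20 (v(y) = -4*(3 + 2) = -4*5 = -20)
B(t) = -4 + t (B(t) = t - 4 = -4 + t)
l(j) = -3 + j² (l(j) = -3 + (j/j)*j² = -3 + 1*j² = -3 + j²)
(l(v(1)) + B(2))² = ((-3 + (-20)²) + (-4 + 2))² = ((-3 + 400) - 2)² = (397 - 2)² = 395² = 156025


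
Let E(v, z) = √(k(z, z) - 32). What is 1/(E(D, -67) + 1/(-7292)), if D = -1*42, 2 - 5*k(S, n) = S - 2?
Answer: -36460/4732420501 - 53173264*I*√445/4732420501 ≈ -7.7043e-6 - 0.23702*I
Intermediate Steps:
k(S, n) = ⅘ - S/5 (k(S, n) = ⅖ - (S - 2)/5 = ⅖ - (-2 + S)/5 = ⅖ + (⅖ - S/5) = ⅘ - S/5)
D = -42
E(v, z) = √(-156/5 - z/5) (E(v, z) = √((⅘ - z/5) - 32) = √(-156/5 - z/5))
1/(E(D, -67) + 1/(-7292)) = 1/(√(-780 - 5*(-67))/5 + 1/(-7292)) = 1/(√(-780 + 335)/5 - 1/7292) = 1/(√(-445)/5 - 1/7292) = 1/((I*√445)/5 - 1/7292) = 1/(I*√445/5 - 1/7292) = 1/(-1/7292 + I*√445/5)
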